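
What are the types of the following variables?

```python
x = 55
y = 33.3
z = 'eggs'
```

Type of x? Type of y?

x is assigned a bare integer (no decimal point), so it is an int; y is assigned a number with a decimal point, so it is a float

int, float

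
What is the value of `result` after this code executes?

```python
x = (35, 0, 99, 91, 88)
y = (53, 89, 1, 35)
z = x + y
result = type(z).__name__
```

x is tuple; y is tuple; z is tuple; result = 'tuple'

'tuple'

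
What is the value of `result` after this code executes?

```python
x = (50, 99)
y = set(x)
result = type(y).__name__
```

x is tuple; y is set; result = 'set'

'set'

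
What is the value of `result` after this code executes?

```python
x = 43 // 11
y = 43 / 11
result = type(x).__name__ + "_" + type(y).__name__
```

x is int; y is float; result = 'int_float'

'int_float'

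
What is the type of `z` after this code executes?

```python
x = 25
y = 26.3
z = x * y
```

int * float = float

float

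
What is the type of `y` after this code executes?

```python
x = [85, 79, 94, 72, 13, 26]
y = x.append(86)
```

list.append() returns None (mutates in place)

NoneType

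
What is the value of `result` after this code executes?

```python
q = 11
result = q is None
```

q = 11; result = False

False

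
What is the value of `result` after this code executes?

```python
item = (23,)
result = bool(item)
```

item = (23,); result = True

True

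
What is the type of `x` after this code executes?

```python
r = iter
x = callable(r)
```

callable() returns bool

bool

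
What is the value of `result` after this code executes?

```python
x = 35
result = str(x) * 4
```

x = 35; result = '35353535'

'35353535'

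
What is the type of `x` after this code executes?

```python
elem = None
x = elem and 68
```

'and' returns first falsy value (None)

NoneType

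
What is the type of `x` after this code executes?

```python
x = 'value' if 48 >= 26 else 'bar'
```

Both branches of conditional are str

str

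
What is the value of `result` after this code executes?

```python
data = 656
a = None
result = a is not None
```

data = 656; a = None; result = False

False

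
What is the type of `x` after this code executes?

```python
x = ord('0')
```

ord() returns int (code point)

int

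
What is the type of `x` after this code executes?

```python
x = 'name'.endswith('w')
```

str.endswith() returns bool

bool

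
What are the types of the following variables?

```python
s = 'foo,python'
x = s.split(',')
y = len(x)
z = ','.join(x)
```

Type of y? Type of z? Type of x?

len() returns int; str.join() returns str; str.split() returns list

int, str, list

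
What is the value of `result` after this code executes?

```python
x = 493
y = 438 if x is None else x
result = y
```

x = 493; y = 493; result = 493

493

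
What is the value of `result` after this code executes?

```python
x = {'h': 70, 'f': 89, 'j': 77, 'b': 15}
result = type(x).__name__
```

x is dict; result = 'dict'

'dict'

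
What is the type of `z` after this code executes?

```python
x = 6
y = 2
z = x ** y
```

positive int ** positive int = int

int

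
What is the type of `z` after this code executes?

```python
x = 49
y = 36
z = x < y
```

Comparison returns bool

bool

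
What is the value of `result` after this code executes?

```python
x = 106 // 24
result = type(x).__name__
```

x is int; result = 'int'

'int'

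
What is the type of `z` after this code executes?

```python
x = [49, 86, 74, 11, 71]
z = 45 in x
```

'in' operator returns bool

bool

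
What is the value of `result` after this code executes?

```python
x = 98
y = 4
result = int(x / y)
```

x = 98; y = 4; result = 24

24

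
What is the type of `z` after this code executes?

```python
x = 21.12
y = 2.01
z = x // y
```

float // float = float

float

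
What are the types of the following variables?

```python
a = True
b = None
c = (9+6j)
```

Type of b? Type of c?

b is assigned None, whose type is NoneType; c is assigned (9+6j), an int plus an imaginary literal (j suffix), which evaluates to complex

NoneType, complex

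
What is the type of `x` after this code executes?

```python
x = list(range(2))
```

list(range()) returns list

list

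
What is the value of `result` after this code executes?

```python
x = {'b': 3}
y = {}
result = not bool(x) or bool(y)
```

x = {'b': 3}; y = {}; result = False

False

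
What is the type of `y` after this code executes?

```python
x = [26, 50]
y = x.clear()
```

list.clear() returns None

NoneType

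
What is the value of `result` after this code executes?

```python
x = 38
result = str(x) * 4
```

x = 38; result = '38383838'

'38383838'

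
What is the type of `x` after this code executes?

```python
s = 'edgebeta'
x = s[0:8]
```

Slicing a str returns str

str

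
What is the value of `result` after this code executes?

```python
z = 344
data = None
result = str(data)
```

z = 344; data = None; result = 'None'

'None'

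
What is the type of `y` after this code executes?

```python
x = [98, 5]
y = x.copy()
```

list.copy() returns list

list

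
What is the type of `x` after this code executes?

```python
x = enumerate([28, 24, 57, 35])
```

enumerate() returns an enumerate object

enumerate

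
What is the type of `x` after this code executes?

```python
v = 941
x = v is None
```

'is' comparison returns bool

bool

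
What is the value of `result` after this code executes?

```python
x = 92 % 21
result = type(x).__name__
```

x is int; result = 'int'

'int'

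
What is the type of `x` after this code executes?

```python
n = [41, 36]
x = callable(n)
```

callable() returns bool

bool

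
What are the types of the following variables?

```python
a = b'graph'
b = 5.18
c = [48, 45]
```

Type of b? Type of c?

b is assigned a number with a decimal point, so it is a float; c is assigned a list literal (square brackets)

float, list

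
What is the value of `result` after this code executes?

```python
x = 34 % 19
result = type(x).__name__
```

x is int; result = 'int'

'int'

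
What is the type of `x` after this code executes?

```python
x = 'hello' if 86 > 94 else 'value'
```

Both branches of conditional are str

str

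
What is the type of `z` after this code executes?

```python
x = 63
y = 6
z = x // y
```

int // int = int

int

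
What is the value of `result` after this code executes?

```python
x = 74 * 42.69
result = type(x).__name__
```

x is float; result = 'float'

'float'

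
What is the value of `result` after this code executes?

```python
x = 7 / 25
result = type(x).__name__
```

x is float; result = 'float'

'float'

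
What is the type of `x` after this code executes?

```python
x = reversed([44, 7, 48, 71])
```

reversed() on a list returns list_reverseiterator

list_reverseiterator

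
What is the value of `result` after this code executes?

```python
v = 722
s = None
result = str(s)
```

v = 722; s = None; result = 'None'

'None'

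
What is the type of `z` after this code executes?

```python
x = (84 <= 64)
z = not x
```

'not' returns bool

bool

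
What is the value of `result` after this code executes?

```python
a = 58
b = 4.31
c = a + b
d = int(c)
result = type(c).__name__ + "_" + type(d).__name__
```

a is int; b is float; c is float; d is int; result = 'float_int'

'float_int'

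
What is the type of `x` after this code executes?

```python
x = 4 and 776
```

'and' with truthy values returns last operand (int)

int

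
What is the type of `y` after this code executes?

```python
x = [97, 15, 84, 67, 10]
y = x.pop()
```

list.pop() returns the popped element

int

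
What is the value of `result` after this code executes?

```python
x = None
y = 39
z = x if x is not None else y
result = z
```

x = None; y = 39; z = 39; result = 39

39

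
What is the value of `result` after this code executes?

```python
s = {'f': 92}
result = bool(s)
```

s = {'f': 92}; result = True

True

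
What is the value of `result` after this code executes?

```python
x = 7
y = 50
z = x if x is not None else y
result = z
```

x = 7; y = 50; z = 7; result = 7

7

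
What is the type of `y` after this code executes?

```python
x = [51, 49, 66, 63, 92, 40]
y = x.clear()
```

list.clear() returns None

NoneType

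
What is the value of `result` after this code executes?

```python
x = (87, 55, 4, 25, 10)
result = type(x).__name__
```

x is tuple; result = 'tuple'

'tuple'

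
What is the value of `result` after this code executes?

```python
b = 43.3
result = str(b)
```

b = 43.3; result = '43.3'

'43.3'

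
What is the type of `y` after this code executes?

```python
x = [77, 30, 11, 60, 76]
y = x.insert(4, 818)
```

list.insert() returns None

NoneType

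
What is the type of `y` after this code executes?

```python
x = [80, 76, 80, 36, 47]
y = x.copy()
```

list.copy() returns list

list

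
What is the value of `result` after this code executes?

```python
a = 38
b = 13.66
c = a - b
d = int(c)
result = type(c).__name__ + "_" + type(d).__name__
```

a is int; b is float; c is float; d is int; result = 'float_int'

'float_int'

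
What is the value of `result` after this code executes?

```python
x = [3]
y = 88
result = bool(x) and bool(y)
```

x = [3]; y = 88; result = True

True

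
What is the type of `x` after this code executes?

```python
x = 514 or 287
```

'or' returns first truthy value (int)

int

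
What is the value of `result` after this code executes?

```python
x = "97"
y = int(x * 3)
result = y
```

x = '97'; y = 979797; result = 979797

979797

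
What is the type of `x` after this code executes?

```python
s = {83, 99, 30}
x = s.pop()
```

Popping from set[int] returns int

int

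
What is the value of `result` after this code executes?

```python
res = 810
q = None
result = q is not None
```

res = 810; q = None; result = False

False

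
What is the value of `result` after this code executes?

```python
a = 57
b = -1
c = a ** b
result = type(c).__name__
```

a is int; b is int; c is float; result = 'float'

'float'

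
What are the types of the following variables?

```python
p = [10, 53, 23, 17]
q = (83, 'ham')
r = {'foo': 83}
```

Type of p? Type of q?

p is assigned a list literal (square brackets); q is assigned a tuple (parenthesized, comma-separated values)

list, tuple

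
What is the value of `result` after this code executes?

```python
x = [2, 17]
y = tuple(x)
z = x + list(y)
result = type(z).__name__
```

x is list; y is tuple; z is list; result = 'list'

'list'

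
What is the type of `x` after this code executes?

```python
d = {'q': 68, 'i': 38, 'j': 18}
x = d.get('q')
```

dict.get() returns value type when found

int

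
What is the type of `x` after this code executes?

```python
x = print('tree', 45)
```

print() returns None

NoneType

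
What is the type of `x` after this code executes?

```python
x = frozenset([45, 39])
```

frozenset() returns frozenset

frozenset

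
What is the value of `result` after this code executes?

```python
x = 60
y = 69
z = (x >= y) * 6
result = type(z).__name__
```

x is int; y is int; z is int; result = 'int'

'int'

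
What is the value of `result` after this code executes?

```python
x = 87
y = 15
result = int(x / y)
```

x = 87; y = 15; result = 5

5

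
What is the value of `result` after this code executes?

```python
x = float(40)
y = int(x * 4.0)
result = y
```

x = 40.0; y = 160; result = 160

160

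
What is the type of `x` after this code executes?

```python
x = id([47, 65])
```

id() returns int

int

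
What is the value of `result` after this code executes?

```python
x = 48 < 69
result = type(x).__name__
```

x is bool; result = 'bool'

'bool'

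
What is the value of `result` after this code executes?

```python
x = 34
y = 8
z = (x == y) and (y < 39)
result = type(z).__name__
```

x is int; y is int; z is bool; result = 'bool'

'bool'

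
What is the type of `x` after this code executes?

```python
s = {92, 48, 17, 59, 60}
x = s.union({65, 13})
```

set.union() returns a new set

set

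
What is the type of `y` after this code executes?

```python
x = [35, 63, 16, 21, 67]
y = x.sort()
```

list.sort() returns None (mutates in place)

NoneType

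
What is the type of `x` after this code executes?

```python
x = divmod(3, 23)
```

divmod() returns tuple of (quotient, remainder)

tuple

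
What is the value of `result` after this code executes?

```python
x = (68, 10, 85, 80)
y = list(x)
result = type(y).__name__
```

x is tuple; y is list; result = 'list'

'list'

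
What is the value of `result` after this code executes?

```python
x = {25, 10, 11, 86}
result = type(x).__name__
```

x is set; result = 'set'

'set'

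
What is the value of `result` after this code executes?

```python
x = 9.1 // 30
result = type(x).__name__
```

x is float; result = 'float'

'float'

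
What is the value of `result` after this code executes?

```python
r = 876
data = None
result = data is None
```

r = 876; data = None; result = True

True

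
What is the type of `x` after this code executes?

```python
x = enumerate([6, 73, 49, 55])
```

enumerate() returns an enumerate object

enumerate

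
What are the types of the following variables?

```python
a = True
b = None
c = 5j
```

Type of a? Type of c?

a is assigned the constant True, which has type bool; c is assigned 5j, an imaginary literal (j suffix), which has type complex

bool, complex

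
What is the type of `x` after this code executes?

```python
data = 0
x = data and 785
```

'and' returns first falsy value (0 is int)

int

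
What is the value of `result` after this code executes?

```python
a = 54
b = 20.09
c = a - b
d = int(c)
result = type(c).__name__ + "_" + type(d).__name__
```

a is int; b is float; c is float; d is int; result = 'float_int'

'float_int'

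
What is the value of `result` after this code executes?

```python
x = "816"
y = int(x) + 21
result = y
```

x = '816'; y = 837; result = 837

837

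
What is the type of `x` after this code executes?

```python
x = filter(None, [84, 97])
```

filter() returns a filter object

filter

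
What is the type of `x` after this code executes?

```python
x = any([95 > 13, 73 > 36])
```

any() returns bool

bool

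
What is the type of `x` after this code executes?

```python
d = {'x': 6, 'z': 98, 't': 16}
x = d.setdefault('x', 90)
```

dict.setdefault() returns the (existing or default) value

int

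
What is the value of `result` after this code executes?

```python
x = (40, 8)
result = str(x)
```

x = (40, 8); result = '(40, 8)'

'(40, 8)'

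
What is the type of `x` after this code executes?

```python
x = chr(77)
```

chr() returns str (single char)

str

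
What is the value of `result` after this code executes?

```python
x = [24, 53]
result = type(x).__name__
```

x is list; result = 'list'

'list'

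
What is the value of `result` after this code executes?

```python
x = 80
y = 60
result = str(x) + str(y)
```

x = 80; y = 60; result = '8060'

'8060'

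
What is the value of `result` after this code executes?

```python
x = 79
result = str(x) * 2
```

x = 79; result = '7979'

'7979'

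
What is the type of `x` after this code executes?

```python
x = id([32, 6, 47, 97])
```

id() returns int

int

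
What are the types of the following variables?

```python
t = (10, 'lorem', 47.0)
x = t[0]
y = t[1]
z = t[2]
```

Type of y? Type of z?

tuple[1] is str; tuple[2] is float

str, float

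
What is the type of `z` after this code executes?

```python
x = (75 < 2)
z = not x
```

'not' returns bool

bool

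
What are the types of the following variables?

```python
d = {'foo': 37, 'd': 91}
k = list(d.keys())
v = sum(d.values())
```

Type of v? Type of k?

sum of ints is int; list() converts to list

int, list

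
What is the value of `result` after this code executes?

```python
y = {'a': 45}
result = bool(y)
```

y = {'a': 45}; result = True

True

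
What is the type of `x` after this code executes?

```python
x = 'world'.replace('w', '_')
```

str.replace() returns str

str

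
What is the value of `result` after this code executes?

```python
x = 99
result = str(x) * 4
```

x = 99; result = '99999999'

'99999999'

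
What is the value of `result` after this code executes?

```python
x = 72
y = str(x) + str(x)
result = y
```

x = 72; y = '7272'; result = '7272'

'7272'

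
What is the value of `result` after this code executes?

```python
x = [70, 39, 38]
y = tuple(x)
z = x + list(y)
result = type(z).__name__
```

x is list; y is tuple; z is list; result = 'list'

'list'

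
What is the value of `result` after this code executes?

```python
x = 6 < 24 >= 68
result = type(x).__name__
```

x is bool; result = 'bool'

'bool'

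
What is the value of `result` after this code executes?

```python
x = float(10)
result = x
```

x = 10.0; result = 10.0

10.0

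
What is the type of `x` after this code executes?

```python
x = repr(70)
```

repr() returns str

str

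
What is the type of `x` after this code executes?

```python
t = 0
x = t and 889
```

'and' returns first falsy value (0 is int)

int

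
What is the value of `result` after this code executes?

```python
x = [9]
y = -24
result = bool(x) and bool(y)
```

x = [9]; y = -24; result = True

True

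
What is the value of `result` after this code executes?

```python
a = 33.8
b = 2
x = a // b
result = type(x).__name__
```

a is float; b is int; x is float; result = 'float'

'float'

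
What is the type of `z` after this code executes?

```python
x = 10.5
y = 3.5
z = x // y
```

float // float = float

float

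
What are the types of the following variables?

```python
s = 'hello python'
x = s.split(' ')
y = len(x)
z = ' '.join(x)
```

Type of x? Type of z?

str.split() returns list; str.join() returns str

list, str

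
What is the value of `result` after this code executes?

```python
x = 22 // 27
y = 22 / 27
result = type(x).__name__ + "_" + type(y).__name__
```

x is int; y is float; result = 'int_float'

'int_float'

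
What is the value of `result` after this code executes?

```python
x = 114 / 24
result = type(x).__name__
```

x is float; result = 'float'

'float'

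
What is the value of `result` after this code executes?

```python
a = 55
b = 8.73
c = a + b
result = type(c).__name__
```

a is int; b is float; c is float; result = 'float'

'float'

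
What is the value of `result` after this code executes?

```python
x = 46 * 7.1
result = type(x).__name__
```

x is float; result = 'float'

'float'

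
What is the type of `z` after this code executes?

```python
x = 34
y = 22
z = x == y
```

Equality comparison returns bool

bool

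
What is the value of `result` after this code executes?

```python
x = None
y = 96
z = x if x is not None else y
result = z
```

x = None; y = 96; z = 96; result = 96

96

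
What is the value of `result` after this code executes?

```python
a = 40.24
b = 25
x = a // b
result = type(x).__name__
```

a is float; b is int; x is float; result = 'float'

'float'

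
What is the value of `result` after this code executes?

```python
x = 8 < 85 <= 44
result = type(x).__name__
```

x is bool; result = 'bool'

'bool'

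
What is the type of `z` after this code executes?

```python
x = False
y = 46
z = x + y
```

bool + int = int (bool is subclass of int)

int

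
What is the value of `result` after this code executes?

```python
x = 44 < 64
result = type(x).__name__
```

x is bool; result = 'bool'

'bool'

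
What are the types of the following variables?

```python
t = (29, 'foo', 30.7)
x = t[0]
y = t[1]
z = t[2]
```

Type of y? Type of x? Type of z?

tuple[1] is str; tuple[0] is int; tuple[2] is float

str, int, float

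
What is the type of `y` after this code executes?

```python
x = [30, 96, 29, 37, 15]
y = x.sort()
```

list.sort() returns None (mutates in place)

NoneType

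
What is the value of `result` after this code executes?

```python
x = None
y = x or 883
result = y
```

x = None; y = 883; result = 883

883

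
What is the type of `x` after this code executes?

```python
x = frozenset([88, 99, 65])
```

frozenset() returns frozenset

frozenset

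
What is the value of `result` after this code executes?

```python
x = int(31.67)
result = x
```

x = 31; result = 31

31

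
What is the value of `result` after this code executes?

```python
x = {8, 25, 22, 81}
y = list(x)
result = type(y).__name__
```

x is set; y is list; result = 'list'

'list'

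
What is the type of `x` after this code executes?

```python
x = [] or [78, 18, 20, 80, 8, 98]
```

'or' returns first truthy value (list)

list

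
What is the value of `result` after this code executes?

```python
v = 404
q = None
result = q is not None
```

v = 404; q = None; result = False

False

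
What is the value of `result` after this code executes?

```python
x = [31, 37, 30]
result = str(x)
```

x = [31, 37, 30]; result = '[31, 37, 30]'

'[31, 37, 30]'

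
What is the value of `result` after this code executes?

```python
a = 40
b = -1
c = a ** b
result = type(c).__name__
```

a is int; b is int; c is float; result = 'float'

'float'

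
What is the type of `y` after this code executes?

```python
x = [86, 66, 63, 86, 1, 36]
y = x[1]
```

Indexing list[int] returns int

int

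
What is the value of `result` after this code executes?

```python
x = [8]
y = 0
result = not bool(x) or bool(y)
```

x = [8]; y = 0; result = False

False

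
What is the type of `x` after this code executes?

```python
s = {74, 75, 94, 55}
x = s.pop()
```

Popping from set[int] returns int

int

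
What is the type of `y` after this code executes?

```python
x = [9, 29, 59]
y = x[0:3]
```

Slicing a list returns a list

list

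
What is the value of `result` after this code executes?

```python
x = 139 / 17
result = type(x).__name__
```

x is float; result = 'float'

'float'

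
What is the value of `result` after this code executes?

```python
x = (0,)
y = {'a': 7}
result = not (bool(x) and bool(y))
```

x = (0,); y = {'a': 7}; result = False

False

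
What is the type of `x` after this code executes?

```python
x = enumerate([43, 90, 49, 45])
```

enumerate() returns an enumerate object

enumerate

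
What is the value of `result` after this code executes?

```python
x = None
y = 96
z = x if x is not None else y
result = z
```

x = None; y = 96; z = 96; result = 96

96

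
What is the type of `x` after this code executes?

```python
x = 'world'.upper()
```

str.upper() returns str

str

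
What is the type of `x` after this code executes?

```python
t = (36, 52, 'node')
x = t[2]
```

Index 2 of tuple is a str literal

str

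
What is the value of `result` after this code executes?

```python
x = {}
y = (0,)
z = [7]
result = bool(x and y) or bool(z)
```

x = {}; y = (0,); z = [7]; result = True

True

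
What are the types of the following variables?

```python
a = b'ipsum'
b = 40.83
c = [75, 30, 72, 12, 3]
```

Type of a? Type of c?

a is assigned a bytes literal (b'...' prefix); c is assigned a list literal (square brackets)

bytes, list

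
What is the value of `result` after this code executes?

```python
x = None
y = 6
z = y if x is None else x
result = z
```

x = None; y = 6; z = 6; result = 6

6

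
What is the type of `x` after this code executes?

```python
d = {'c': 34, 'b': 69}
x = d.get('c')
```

dict.get() returns value type when found

int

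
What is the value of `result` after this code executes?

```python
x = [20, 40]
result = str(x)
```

x = [20, 40]; result = '[20, 40]'

'[20, 40]'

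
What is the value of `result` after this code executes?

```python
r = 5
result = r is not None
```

r = 5; result = True

True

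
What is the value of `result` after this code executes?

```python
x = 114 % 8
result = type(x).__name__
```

x is int; result = 'int'

'int'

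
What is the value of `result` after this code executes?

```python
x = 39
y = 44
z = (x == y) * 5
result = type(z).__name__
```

x is int; y is int; z is int; result = 'int'

'int'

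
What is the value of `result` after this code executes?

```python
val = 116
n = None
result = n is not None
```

val = 116; n = None; result = False

False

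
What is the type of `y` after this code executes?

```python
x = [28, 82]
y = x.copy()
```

list.copy() returns list

list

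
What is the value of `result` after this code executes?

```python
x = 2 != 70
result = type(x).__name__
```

x is bool; result = 'bool'

'bool'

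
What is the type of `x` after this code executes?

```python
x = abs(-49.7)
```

abs() of float returns float

float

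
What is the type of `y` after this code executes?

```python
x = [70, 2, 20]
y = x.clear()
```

list.clear() returns None

NoneType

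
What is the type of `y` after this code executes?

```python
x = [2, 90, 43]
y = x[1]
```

Indexing list[int] returns int

int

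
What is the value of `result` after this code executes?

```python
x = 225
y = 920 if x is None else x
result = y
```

x = 225; y = 225; result = 225

225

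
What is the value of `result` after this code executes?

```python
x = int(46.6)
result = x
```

x = 46; result = 46

46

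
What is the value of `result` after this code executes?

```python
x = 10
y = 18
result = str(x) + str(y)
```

x = 10; y = 18; result = '1018'

'1018'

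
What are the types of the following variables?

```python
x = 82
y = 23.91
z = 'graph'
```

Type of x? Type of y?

x is assigned a bare integer (no decimal point), so it is an int; y is assigned a number with a decimal point, so it is a float

int, float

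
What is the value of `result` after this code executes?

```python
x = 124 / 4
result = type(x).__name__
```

x is float; result = 'float'

'float'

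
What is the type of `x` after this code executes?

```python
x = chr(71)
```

chr() returns str (single char)

str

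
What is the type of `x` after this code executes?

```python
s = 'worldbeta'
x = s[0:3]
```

Slicing a str returns str

str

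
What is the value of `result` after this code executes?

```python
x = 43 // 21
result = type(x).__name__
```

x is int; result = 'int'

'int'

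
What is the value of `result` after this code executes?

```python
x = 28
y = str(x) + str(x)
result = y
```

x = 28; y = '2828'; result = '2828'

'2828'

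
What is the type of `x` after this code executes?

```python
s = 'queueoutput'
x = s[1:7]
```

Slicing a str returns str

str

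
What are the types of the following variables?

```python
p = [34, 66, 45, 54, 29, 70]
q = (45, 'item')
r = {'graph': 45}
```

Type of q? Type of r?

q is assigned a tuple (parenthesized, comma-separated values); r is assigned a dict literal ({key: value})

tuple, dict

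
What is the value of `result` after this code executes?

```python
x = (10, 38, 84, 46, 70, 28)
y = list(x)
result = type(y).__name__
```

x is tuple; y is list; result = 'list'

'list'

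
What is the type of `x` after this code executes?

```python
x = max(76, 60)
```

max() of ints returns int

int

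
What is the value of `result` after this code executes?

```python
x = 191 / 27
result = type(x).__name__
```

x is float; result = 'float'

'float'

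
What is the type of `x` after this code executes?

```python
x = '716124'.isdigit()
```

str.isdigit() returns bool

bool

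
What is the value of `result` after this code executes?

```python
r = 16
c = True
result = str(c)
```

r = 16; c = True; result = 'True'

'True'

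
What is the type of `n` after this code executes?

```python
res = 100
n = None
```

None has type NoneType

NoneType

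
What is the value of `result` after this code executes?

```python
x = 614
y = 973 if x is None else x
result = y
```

x = 614; y = 614; result = 614

614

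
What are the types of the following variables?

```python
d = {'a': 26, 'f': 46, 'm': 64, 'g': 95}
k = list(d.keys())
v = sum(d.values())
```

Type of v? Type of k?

sum of ints is int; list() converts to list

int, list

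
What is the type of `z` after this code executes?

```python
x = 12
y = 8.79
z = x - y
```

int - float = float

float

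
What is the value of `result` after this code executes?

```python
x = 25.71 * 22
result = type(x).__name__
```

x is float; result = 'float'

'float'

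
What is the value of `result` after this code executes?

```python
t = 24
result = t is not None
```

t = 24; result = True

True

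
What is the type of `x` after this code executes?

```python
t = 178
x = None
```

None has type NoneType

NoneType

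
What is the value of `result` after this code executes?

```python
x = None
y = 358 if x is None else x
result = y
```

x = None; y = 358; result = 358

358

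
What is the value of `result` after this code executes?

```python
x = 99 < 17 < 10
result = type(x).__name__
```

x is bool; result = 'bool'

'bool'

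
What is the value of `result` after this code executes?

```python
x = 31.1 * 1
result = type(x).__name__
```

x is float; result = 'float'

'float'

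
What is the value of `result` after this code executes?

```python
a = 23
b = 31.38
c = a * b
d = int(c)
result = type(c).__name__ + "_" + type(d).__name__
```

a is int; b is float; c is float; d is int; result = 'float_int'

'float_int'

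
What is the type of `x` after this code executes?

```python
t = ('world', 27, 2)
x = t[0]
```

Index 0 of tuple is a str literal

str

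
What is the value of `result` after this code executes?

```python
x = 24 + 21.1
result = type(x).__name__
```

x is float; result = 'float'

'float'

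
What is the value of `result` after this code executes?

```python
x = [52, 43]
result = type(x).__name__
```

x is list; result = 'list'

'list'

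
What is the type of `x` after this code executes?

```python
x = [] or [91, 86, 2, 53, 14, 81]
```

'or' returns first truthy value (list)

list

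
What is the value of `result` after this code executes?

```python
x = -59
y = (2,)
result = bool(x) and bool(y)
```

x = -59; y = (2,); result = True

True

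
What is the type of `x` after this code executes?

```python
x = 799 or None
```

'or' returns first truthy value

int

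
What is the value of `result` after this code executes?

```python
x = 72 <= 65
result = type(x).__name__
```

x is bool; result = 'bool'

'bool'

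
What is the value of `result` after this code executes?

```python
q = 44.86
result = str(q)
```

q = 44.86; result = '44.86'

'44.86'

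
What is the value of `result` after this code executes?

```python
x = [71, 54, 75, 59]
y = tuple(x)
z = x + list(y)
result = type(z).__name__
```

x is list; y is tuple; z is list; result = 'list'

'list'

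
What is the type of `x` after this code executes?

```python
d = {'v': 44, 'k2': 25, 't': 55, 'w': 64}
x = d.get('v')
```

dict.get() returns value type when found

int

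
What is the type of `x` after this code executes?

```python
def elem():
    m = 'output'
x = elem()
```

Function without return returns None

NoneType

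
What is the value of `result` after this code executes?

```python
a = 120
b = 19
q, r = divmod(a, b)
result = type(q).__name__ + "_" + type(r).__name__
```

a is int; b is int; q is int; r is int; result = 'int_int'

'int_int'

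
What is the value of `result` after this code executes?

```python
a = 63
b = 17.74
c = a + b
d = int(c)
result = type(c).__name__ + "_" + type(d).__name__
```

a is int; b is float; c is float; d is int; result = 'float_int'

'float_int'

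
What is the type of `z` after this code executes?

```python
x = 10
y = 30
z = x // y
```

int // int = int

int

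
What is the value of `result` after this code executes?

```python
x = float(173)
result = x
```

x = 173.0; result = 173.0

173.0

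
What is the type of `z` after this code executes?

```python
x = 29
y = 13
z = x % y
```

int % int = int

int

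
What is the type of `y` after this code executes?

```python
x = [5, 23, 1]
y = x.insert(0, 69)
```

list.insert() returns None

NoneType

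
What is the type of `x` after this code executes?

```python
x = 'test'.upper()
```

str.upper() returns str

str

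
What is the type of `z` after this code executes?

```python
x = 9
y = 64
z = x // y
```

int // int = int

int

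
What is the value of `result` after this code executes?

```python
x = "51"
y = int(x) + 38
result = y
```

x = '51'; y = 89; result = 89

89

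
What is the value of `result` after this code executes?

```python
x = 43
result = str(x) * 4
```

x = 43; result = '43434343'

'43434343'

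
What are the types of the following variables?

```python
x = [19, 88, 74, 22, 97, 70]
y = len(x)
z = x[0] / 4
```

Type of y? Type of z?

len() returns int; int / int = float

int, float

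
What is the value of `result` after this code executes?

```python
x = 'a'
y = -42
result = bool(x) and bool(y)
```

x = 'a'; y = -42; result = True

True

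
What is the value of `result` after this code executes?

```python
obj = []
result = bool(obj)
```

obj = []; result = False

False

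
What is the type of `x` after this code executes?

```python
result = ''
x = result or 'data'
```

'or' returns first truthy value (str)

str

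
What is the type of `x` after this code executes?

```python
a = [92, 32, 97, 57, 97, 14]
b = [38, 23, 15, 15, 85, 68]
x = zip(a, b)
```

zip() returns a zip object

zip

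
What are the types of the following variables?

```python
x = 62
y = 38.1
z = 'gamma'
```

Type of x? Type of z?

x is assigned a bare integer (no decimal point), so it is an int; z is assigned a quoted string literal, so it is a str

int, str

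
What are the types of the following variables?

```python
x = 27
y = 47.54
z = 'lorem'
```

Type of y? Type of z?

y is assigned a number with a decimal point, so it is a float; z is assigned a quoted string literal, so it is a str

float, str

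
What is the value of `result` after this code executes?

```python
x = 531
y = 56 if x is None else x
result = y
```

x = 531; y = 531; result = 531

531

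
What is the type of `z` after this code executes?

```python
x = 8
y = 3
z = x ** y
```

positive int ** positive int = int

int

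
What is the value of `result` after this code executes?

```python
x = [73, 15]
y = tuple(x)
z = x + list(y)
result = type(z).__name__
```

x is list; y is tuple; z is list; result = 'list'

'list'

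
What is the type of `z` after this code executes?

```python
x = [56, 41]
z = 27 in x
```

'in' operator returns bool

bool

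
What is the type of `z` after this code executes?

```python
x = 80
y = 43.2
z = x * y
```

int * float = float

float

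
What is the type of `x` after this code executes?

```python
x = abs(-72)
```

abs() of int returns int

int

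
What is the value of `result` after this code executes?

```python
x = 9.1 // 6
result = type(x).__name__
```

x is float; result = 'float'

'float'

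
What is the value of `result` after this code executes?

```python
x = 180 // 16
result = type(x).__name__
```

x is int; result = 'int'

'int'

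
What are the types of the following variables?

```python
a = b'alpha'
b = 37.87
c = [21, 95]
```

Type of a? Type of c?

a is assigned a bytes literal (b'...' prefix); c is assigned a list literal (square brackets)

bytes, list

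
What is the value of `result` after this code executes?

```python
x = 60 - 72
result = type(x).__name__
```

x is int; result = 'int'

'int'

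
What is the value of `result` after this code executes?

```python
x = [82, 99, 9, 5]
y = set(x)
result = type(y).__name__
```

x is list; y is set; result = 'set'

'set'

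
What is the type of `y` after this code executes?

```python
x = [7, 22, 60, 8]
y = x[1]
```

Indexing list[int] returns int

int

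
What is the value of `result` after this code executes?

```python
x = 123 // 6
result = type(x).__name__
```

x is int; result = 'int'

'int'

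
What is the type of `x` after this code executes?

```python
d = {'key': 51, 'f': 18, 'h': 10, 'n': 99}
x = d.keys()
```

.keys() returns dict_keys view

dict_keys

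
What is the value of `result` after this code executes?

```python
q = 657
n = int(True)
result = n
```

q = 657; n = 1; result = 1

1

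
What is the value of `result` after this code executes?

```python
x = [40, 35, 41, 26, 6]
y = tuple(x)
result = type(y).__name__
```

x is list; y is tuple; result = 'tuple'

'tuple'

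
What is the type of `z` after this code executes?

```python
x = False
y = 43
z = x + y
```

bool + int = int (bool is subclass of int)

int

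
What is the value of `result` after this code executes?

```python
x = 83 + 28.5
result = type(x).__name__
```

x is float; result = 'float'

'float'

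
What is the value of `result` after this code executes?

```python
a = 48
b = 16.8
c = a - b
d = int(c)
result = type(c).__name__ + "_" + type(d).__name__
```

a is int; b is float; c is float; d is int; result = 'float_int'

'float_int'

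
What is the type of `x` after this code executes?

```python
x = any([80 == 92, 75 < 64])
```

any() returns bool

bool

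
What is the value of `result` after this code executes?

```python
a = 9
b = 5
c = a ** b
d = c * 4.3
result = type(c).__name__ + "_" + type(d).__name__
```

a is int; b is int; c is int; d is float; result = 'int_float'

'int_float'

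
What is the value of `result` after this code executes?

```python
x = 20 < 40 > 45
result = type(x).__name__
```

x is bool; result = 'bool'

'bool'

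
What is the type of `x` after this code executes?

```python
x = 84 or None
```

'or' returns first truthy value

int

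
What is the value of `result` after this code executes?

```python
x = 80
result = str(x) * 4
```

x = 80; result = '80808080'

'80808080'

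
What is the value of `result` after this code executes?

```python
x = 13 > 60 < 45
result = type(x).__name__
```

x is bool; result = 'bool'

'bool'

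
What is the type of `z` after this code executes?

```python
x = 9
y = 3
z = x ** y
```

positive int ** positive int = int

int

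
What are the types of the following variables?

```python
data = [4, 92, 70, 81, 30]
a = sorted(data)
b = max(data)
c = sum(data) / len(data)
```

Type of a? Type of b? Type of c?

sorted() returns list; max of ints returns int; int / int = float

list, int, float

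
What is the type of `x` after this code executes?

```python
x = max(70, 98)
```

max() of ints returns int

int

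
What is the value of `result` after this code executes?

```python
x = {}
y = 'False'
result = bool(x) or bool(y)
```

x = {}; y = 'False'; result = True

True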